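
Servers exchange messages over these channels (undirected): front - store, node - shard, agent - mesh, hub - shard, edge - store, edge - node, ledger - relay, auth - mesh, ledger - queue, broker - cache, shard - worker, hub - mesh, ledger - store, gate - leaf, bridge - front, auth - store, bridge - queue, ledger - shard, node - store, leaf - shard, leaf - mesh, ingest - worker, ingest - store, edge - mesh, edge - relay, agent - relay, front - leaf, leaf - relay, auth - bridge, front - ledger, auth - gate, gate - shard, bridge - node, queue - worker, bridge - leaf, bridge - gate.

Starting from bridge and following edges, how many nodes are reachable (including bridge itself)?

17

BFS from bridge visits: bridge, queue, node, leaf, gate, front, auth, worker, ledger, store, shard, edge, relay, mesh, ingest, hub, agent
Reachable nodes: 17 of 19 total.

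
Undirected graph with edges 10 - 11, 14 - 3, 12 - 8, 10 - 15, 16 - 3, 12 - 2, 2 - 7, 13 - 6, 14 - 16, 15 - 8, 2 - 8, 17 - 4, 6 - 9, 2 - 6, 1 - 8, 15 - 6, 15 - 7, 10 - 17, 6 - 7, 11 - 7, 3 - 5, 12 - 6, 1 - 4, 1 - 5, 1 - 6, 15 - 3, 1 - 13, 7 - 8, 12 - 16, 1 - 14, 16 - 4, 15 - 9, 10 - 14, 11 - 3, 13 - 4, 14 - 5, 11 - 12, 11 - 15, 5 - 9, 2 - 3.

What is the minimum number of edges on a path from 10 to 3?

2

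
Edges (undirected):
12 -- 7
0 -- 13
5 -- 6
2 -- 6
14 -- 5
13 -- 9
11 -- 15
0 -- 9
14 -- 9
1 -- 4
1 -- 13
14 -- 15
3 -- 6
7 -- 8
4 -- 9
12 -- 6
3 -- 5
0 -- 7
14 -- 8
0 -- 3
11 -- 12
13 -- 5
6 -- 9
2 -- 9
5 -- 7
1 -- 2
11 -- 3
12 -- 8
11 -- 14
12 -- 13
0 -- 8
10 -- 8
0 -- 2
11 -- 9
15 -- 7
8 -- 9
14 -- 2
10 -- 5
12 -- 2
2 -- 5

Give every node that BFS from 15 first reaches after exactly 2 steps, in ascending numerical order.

Level 0: 15
Level 1: 7, 11, 14
Level 2: 0, 2, 3, 5, 8, 9, 12
Level 3: 1, 4, 6, 10, 13

0, 2, 3, 5, 8, 9, 12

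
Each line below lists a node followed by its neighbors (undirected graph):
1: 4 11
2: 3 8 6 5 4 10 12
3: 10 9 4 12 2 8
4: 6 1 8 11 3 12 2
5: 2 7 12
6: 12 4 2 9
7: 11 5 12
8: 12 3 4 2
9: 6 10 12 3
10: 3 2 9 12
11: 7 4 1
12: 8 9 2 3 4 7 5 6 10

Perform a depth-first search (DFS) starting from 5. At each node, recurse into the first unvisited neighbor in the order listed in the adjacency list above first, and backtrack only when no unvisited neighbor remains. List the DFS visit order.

Visit 5
5 → 2
2 → 3
3 → 10
10 → 9
9 → 6
6 → 12
12 → 8
8 → 4
4 → 1
1 → 11
11 → 7

5, 2, 3, 10, 9, 6, 12, 8, 4, 1, 11, 7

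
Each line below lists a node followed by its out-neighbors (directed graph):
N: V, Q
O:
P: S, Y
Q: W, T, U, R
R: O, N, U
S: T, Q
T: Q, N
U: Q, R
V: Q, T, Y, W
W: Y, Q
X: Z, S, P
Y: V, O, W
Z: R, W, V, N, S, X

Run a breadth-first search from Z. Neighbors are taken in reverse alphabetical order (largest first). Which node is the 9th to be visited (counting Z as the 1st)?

Visit Z; enqueue X, W, V, S, R, N → queue [X, W, V, S, R, N]
Visit X; enqueue P → queue [W, V, S, R, N, P]
Visit W; enqueue Y, Q → queue [V, S, R, N, P, Y, Q]
Visit V; enqueue T → queue [S, R, N, P, Y, Q, T]
Visit S → queue [R, N, P, Y, Q, T]
Visit R; enqueue U, O → queue [N, P, Y, Q, T, U, O]
Visit N → queue [P, Y, Q, T, U, O]
Visit P → queue [Y, Q, T, U, O]
Visit Y → queue [Q, T, U, O]
Visit Q → queue [T, U, O]
Visit T → queue [U, O]
Visit U → queue [O]
Visit O → queue []

Visit order: Z, X, W, V, S, R, N, P, Y, Q, T, U, O

Y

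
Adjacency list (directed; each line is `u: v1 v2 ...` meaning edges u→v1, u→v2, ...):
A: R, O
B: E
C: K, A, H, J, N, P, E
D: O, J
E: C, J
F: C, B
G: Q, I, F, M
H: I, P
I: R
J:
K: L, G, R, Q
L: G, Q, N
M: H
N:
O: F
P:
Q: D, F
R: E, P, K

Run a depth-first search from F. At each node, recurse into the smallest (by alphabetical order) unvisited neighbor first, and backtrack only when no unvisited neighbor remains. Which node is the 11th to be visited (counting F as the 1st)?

Visit F
F → B
B → E
E → C
C → A
A → O
A → R
R → K
K → G
G → I
G → M
M → H
H → P
G → Q
Q → D
D → J
K → L
L → N

Visit order: F, B, E, C, A, O, R, K, G, I, M, H, P, Q, D, J, L, N

M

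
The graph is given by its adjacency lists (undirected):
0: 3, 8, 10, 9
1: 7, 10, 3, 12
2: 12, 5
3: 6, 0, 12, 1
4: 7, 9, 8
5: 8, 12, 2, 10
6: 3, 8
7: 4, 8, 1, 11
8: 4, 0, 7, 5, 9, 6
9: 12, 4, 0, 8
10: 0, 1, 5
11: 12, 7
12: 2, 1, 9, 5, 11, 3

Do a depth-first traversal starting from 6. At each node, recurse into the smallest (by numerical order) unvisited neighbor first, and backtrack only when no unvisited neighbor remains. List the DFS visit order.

6, 3, 0, 8, 4, 7, 1, 10, 5, 2, 12, 9, 11

Visit 6
6 → 3
3 → 0
0 → 8
8 → 4
4 → 7
7 → 1
1 → 10
10 → 5
5 → 2
2 → 12
12 → 9
12 → 11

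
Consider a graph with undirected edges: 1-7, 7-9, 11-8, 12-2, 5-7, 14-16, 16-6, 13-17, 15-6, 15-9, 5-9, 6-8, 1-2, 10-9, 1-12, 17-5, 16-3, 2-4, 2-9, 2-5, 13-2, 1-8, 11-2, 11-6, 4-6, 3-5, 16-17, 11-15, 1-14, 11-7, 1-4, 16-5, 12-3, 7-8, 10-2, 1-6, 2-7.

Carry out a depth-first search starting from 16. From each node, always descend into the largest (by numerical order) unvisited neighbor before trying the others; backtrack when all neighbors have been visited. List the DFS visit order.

16, 17, 13, 2, 12, 3, 5, 9, 15, 11, 8, 7, 1, 14, 6, 4, 10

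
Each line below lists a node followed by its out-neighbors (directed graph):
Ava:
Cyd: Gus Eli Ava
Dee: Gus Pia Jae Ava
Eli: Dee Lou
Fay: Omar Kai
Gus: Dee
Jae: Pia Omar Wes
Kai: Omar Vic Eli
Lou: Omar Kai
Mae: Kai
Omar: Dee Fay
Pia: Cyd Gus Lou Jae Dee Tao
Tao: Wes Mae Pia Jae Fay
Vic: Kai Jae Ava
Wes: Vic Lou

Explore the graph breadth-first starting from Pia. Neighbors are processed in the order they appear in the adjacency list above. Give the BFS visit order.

Pia, Cyd, Gus, Lou, Jae, Dee, Tao, Eli, Ava, Omar, Kai, Wes, Mae, Fay, Vic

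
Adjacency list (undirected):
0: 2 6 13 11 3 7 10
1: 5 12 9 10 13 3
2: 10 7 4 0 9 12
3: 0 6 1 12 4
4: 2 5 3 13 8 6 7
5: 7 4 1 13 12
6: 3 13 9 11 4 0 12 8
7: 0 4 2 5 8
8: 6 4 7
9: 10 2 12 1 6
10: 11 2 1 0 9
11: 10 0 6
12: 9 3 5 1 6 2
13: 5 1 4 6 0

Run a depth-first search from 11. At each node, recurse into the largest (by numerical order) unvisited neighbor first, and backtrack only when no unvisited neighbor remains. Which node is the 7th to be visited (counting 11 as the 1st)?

5

Visit 11
11 → 10
10 → 9
9 → 12
12 → 6
6 → 13
13 → 5
5 → 7
7 → 8
8 → 4
4 → 3
3 → 1
3 → 0
0 → 2

Visit order: 11, 10, 9, 12, 6, 13, 5, 7, 8, 4, 3, 1, 0, 2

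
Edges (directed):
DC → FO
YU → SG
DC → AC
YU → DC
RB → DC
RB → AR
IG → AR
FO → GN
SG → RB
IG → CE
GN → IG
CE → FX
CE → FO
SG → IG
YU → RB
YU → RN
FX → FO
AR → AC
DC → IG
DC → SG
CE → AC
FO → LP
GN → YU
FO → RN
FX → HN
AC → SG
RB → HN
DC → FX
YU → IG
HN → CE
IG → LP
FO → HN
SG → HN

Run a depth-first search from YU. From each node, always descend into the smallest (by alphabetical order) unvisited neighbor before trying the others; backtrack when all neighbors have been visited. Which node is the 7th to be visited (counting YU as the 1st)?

FO

Visit YU
YU → DC
DC → AC
AC → SG
SG → HN
HN → CE
CE → FO
FO → GN
GN → IG
IG → AR
IG → LP
FO → RN
CE → FX
SG → RB

Visit order: YU, DC, AC, SG, HN, CE, FO, GN, IG, AR, LP, RN, FX, RB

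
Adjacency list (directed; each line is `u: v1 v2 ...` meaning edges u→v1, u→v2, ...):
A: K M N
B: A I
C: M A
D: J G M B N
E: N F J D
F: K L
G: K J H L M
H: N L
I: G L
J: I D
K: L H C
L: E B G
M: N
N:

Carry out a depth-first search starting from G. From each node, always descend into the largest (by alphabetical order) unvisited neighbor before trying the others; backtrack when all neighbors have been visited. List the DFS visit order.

G, M, N, L, E, J, I, D, B, A, K, H, C, F

Visit G
G → M
M → N
G → L
L → E
E → J
J → I
J → D
D → B
B → A
A → K
K → H
K → C
E → F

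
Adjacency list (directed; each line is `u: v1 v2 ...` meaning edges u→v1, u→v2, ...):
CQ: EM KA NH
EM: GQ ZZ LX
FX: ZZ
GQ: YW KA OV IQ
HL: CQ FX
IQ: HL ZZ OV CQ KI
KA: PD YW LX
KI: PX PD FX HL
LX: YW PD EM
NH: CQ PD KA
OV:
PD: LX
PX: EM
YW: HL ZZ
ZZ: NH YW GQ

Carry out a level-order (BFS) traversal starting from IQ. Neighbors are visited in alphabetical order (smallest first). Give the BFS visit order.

Visit IQ; enqueue CQ, HL, KI, OV, ZZ → queue [CQ, HL, KI, OV, ZZ]
Visit CQ; enqueue EM, KA, NH → queue [HL, KI, OV, ZZ, EM, KA, NH]
Visit HL; enqueue FX → queue [KI, OV, ZZ, EM, KA, NH, FX]
Visit KI; enqueue PD, PX → queue [OV, ZZ, EM, KA, NH, FX, PD, PX]
Visit OV → queue [ZZ, EM, KA, NH, FX, PD, PX]
Visit ZZ; enqueue GQ, YW → queue [EM, KA, NH, FX, PD, PX, GQ, YW]
Visit EM; enqueue LX → queue [KA, NH, FX, PD, PX, GQ, YW, LX]
Visit KA → queue [NH, FX, PD, PX, GQ, YW, LX]
Visit NH → queue [FX, PD, PX, GQ, YW, LX]
Visit FX → queue [PD, PX, GQ, YW, LX]
Visit PD → queue [PX, GQ, YW, LX]
Visit PX → queue [GQ, YW, LX]
Visit GQ → queue [YW, LX]
Visit YW → queue [LX]
Visit LX → queue []

IQ, CQ, HL, KI, OV, ZZ, EM, KA, NH, FX, PD, PX, GQ, YW, LX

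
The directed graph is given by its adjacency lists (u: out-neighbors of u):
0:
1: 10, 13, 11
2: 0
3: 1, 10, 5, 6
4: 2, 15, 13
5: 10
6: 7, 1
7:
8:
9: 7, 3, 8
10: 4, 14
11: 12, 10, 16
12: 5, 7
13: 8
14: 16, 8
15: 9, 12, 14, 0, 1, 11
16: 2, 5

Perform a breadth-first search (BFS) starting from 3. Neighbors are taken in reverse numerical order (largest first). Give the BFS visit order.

3, 10, 6, 5, 1, 14, 4, 7, 13, 11, 16, 8, 15, 2, 12, 9, 0

Visit 3; enqueue 10, 6, 5, 1 → queue [10, 6, 5, 1]
Visit 10; enqueue 14, 4 → queue [6, 5, 1, 14, 4]
Visit 6; enqueue 7 → queue [5, 1, 14, 4, 7]
Visit 5 → queue [1, 14, 4, 7]
Visit 1; enqueue 13, 11 → queue [14, 4, 7, 13, 11]
Visit 14; enqueue 16, 8 → queue [4, 7, 13, 11, 16, 8]
Visit 4; enqueue 15, 2 → queue [7, 13, 11, 16, 8, 15, 2]
Visit 7 → queue [13, 11, 16, 8, 15, 2]
Visit 13 → queue [11, 16, 8, 15, 2]
Visit 11; enqueue 12 → queue [16, 8, 15, 2, 12]
Visit 16 → queue [8, 15, 2, 12]
Visit 8 → queue [15, 2, 12]
Visit 15; enqueue 9, 0 → queue [2, 12, 9, 0]
Visit 2 → queue [12, 9, 0]
Visit 12 → queue [9, 0]
Visit 9 → queue [0]
Visit 0 → queue []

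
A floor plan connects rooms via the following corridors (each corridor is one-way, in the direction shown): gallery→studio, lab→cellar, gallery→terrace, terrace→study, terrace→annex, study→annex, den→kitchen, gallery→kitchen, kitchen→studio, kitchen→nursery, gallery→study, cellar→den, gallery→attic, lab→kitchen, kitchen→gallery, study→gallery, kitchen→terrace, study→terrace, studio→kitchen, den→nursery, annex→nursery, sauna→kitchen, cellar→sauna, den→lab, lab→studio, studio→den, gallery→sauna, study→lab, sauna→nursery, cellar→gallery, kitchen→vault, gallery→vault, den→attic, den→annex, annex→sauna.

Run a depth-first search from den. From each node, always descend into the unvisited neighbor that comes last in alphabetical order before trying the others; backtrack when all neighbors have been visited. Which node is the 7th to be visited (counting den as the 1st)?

terrace

Visit den
den → nursery
den → lab
lab → studio
studio → kitchen
kitchen → vault
kitchen → terrace
terrace → study
study → gallery
gallery → sauna
gallery → attic
study → annex
lab → cellar

Visit order: den, nursery, lab, studio, kitchen, vault, terrace, study, gallery, sauna, attic, annex, cellar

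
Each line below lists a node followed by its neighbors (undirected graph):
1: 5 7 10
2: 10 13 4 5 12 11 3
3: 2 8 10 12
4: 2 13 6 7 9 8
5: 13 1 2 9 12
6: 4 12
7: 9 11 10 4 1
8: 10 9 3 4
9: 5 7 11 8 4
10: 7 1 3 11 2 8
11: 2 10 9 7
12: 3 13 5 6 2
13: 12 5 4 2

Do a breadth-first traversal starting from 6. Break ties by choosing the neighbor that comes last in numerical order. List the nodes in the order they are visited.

Visit 6; enqueue 12, 4 → queue [12, 4]
Visit 12; enqueue 13, 5, 3, 2 → queue [4, 13, 5, 3, 2]
Visit 4; enqueue 9, 8, 7 → queue [13, 5, 3, 2, 9, 8, 7]
Visit 13 → queue [5, 3, 2, 9, 8, 7]
Visit 5; enqueue 1 → queue [3, 2, 9, 8, 7, 1]
Visit 3; enqueue 10 → queue [2, 9, 8, 7, 1, 10]
Visit 2; enqueue 11 → queue [9, 8, 7, 1, 10, 11]
Visit 9 → queue [8, 7, 1, 10, 11]
Visit 8 → queue [7, 1, 10, 11]
Visit 7 → queue [1, 10, 11]
Visit 1 → queue [10, 11]
Visit 10 → queue [11]
Visit 11 → queue []

6, 12, 4, 13, 5, 3, 2, 9, 8, 7, 1, 10, 11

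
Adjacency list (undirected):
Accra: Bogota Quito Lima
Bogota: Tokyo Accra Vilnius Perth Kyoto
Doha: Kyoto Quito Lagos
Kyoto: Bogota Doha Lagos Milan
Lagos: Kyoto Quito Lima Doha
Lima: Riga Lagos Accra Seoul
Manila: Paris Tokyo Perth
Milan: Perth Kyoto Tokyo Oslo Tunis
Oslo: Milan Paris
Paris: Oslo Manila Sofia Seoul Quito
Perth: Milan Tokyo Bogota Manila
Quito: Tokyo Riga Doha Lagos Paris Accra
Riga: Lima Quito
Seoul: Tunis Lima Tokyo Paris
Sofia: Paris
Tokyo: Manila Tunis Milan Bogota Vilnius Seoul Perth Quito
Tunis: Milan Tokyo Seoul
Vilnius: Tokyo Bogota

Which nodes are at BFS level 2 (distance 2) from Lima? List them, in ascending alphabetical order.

Bogota, Doha, Kyoto, Paris, Quito, Tokyo, Tunis

Level 0: Lima
Level 1: Accra, Lagos, Riga, Seoul
Level 2: Bogota, Doha, Kyoto, Paris, Quito, Tokyo, Tunis
Level 3: Manila, Milan, Oslo, Perth, Sofia, Vilnius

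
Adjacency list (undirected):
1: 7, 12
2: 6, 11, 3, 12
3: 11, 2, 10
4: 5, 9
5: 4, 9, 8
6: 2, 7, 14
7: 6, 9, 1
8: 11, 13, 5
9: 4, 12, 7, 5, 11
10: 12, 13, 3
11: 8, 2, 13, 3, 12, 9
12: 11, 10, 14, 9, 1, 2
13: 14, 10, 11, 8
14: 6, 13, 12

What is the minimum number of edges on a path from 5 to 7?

2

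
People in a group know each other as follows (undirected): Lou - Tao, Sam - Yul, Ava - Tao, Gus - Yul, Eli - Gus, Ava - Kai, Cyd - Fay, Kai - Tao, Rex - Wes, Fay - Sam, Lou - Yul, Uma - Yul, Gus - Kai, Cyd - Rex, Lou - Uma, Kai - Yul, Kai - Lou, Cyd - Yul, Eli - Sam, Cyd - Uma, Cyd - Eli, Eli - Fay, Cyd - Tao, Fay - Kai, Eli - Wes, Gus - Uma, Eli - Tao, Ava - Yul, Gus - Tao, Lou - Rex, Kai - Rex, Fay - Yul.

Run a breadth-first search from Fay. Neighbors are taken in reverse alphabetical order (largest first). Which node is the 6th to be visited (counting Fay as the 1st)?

Visit Fay; enqueue Yul, Sam, Kai, Eli, Cyd → queue [Yul, Sam, Kai, Eli, Cyd]
Visit Yul; enqueue Uma, Lou, Gus, Ava → queue [Sam, Kai, Eli, Cyd, Uma, Lou, Gus, Ava]
Visit Sam → queue [Kai, Eli, Cyd, Uma, Lou, Gus, Ava]
Visit Kai; enqueue Tao, Rex → queue [Eli, Cyd, Uma, Lou, Gus, Ava, Tao, Rex]
Visit Eli; enqueue Wes → queue [Cyd, Uma, Lou, Gus, Ava, Tao, Rex, Wes]
Visit Cyd → queue [Uma, Lou, Gus, Ava, Tao, Rex, Wes]
Visit Uma → queue [Lou, Gus, Ava, Tao, Rex, Wes]
Visit Lou → queue [Gus, Ava, Tao, Rex, Wes]
Visit Gus → queue [Ava, Tao, Rex, Wes]
Visit Ava → queue [Tao, Rex, Wes]
Visit Tao → queue [Rex, Wes]
Visit Rex → queue [Wes]
Visit Wes → queue []

Visit order: Fay, Yul, Sam, Kai, Eli, Cyd, Uma, Lou, Gus, Ava, Tao, Rex, Wes

Cyd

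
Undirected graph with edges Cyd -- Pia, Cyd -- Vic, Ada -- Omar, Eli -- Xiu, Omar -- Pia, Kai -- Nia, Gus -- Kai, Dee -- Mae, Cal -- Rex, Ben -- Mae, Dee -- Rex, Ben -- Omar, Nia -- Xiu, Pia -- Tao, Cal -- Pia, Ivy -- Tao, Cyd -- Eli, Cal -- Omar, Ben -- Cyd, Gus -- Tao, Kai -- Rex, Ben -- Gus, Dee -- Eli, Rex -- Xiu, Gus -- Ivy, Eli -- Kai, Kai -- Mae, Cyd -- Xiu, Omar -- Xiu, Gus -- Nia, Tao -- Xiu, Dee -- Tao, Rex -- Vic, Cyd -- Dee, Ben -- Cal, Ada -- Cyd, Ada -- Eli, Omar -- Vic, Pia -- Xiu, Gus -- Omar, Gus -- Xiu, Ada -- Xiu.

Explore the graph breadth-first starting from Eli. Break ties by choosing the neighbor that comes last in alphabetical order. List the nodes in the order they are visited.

Eli -> Xiu -> Kai -> Dee -> Cyd -> Ada -> Tao -> Rex -> Pia -> Omar -> Nia -> Gus -> Mae -> Vic -> Ben -> Ivy -> Cal

Visit Eli; enqueue Xiu, Kai, Dee, Cyd, Ada → queue [Xiu, Kai, Dee, Cyd, Ada]
Visit Xiu; enqueue Tao, Rex, Pia, Omar, Nia, Gus → queue [Kai, Dee, Cyd, Ada, Tao, Rex, Pia, Omar, Nia, Gus]
Visit Kai; enqueue Mae → queue [Dee, Cyd, Ada, Tao, Rex, Pia, Omar, Nia, Gus, Mae]
Visit Dee → queue [Cyd, Ada, Tao, Rex, Pia, Omar, Nia, Gus, Mae]
Visit Cyd; enqueue Vic, Ben → queue [Ada, Tao, Rex, Pia, Omar, Nia, Gus, Mae, Vic, Ben]
Visit Ada → queue [Tao, Rex, Pia, Omar, Nia, Gus, Mae, Vic, Ben]
Visit Tao; enqueue Ivy → queue [Rex, Pia, Omar, Nia, Gus, Mae, Vic, Ben, Ivy]
Visit Rex; enqueue Cal → queue [Pia, Omar, Nia, Gus, Mae, Vic, Ben, Ivy, Cal]
Visit Pia → queue [Omar, Nia, Gus, Mae, Vic, Ben, Ivy, Cal]
Visit Omar → queue [Nia, Gus, Mae, Vic, Ben, Ivy, Cal]
Visit Nia → queue [Gus, Mae, Vic, Ben, Ivy, Cal]
Visit Gus → queue [Mae, Vic, Ben, Ivy, Cal]
Visit Mae → queue [Vic, Ben, Ivy, Cal]
Visit Vic → queue [Ben, Ivy, Cal]
Visit Ben → queue [Ivy, Cal]
Visit Ivy → queue [Cal]
Visit Cal → queue []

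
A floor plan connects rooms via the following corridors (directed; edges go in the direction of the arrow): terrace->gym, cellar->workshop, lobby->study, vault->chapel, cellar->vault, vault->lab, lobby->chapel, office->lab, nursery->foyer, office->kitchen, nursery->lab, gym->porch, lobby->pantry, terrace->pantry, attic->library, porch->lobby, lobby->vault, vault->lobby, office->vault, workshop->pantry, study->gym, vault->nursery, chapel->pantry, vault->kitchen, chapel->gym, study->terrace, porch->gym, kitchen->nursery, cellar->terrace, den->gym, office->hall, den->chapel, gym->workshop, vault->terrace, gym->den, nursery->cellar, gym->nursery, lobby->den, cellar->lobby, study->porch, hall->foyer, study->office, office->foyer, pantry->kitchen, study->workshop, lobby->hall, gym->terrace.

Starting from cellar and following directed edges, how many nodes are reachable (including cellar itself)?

17

BFS from cellar visits: cellar, workshop, vault, terrace, lobby, pantry, nursery, lab, kitchen, chapel, gym, study, hall, den, foyer, porch, office
Reachable nodes: 17 of 19 total.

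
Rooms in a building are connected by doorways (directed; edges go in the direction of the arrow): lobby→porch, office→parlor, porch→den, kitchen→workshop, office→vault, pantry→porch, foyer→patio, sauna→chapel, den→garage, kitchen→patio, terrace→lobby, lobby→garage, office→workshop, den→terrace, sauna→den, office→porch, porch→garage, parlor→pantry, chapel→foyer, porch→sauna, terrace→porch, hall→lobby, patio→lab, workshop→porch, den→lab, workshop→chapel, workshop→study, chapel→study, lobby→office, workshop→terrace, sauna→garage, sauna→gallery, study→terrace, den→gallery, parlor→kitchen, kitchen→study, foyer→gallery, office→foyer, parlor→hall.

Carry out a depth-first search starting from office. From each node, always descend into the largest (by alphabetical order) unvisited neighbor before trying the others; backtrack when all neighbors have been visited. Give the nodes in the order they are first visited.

Visit office
office → workshop
workshop → terrace
terrace → porch
porch → sauna
sauna → garage
sauna → gallery
sauna → den
den → lab
sauna → chapel
chapel → study
chapel → foyer
foyer → patio
terrace → lobby
office → vault
office → parlor
parlor → pantry
parlor → kitchen
parlor → hall

office -> workshop -> terrace -> porch -> sauna -> garage -> gallery -> den -> lab -> chapel -> study -> foyer -> patio -> lobby -> vault -> parlor -> pantry -> kitchen -> hall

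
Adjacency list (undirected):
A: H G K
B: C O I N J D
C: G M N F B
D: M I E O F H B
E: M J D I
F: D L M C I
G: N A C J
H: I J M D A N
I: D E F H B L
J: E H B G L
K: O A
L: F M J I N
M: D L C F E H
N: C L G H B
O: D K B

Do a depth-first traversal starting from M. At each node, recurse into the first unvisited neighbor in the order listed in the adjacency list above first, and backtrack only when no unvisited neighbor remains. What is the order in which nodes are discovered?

M, D, I, E, J, H, A, G, N, C, F, L, B, O, K

Visit M
M → D
D → I
I → E
E → J
J → H
H → A
A → G
G → N
N → C
C → F
F → L
C → B
B → O
O → K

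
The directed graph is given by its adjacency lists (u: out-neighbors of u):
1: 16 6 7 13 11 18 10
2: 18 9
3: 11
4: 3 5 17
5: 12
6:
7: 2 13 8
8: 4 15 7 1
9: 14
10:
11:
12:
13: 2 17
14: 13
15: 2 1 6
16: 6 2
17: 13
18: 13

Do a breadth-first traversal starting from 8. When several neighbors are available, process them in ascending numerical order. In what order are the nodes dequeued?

8 → 1 → 4 → 7 → 15 → 6 → 10 → 11 → 13 → 16 → 18 → 3 → 5 → 17 → 2 → 12 → 9 → 14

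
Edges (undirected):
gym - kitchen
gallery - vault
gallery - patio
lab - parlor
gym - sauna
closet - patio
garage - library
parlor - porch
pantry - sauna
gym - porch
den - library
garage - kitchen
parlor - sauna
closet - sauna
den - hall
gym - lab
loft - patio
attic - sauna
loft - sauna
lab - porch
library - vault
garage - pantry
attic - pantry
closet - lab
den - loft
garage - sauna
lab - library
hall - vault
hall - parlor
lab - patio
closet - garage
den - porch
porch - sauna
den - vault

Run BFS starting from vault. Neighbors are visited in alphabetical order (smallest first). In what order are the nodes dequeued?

vault, den, gallery, hall, library, loft, porch, patio, parlor, garage, lab, sauna, gym, closet, kitchen, pantry, attic

Visit vault; enqueue den, gallery, hall, library → queue [den, gallery, hall, library]
Visit den; enqueue loft, porch → queue [gallery, hall, library, loft, porch]
Visit gallery; enqueue patio → queue [hall, library, loft, porch, patio]
Visit hall; enqueue parlor → queue [library, loft, porch, patio, parlor]
Visit library; enqueue garage, lab → queue [loft, porch, patio, parlor, garage, lab]
Visit loft; enqueue sauna → queue [porch, patio, parlor, garage, lab, sauna]
Visit porch; enqueue gym → queue [patio, parlor, garage, lab, sauna, gym]
Visit patio; enqueue closet → queue [parlor, garage, lab, sauna, gym, closet]
Visit parlor → queue [garage, lab, sauna, gym, closet]
Visit garage; enqueue kitchen, pantry → queue [lab, sauna, gym, closet, kitchen, pantry]
Visit lab → queue [sauna, gym, closet, kitchen, pantry]
Visit sauna; enqueue attic → queue [gym, closet, kitchen, pantry, attic]
Visit gym → queue [closet, kitchen, pantry, attic]
Visit closet → queue [kitchen, pantry, attic]
Visit kitchen → queue [pantry, attic]
Visit pantry → queue [attic]
Visit attic → queue []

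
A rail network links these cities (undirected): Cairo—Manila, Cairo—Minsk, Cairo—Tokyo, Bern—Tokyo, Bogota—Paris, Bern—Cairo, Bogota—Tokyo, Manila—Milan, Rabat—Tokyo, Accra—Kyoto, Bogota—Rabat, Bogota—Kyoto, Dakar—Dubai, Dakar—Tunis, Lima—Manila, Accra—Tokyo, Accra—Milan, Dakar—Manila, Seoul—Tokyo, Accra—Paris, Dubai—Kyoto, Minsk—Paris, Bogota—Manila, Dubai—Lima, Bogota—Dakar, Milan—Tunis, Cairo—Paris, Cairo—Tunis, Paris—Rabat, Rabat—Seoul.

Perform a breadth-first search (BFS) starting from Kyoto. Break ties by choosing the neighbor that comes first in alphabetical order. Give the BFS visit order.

Kyoto, Accra, Bogota, Dubai, Milan, Paris, Tokyo, Dakar, Manila, Rabat, Lima, Tunis, Cairo, Minsk, Bern, Seoul

Visit Kyoto; enqueue Accra, Bogota, Dubai → queue [Accra, Bogota, Dubai]
Visit Accra; enqueue Milan, Paris, Tokyo → queue [Bogota, Dubai, Milan, Paris, Tokyo]
Visit Bogota; enqueue Dakar, Manila, Rabat → queue [Dubai, Milan, Paris, Tokyo, Dakar, Manila, Rabat]
Visit Dubai; enqueue Lima → queue [Milan, Paris, Tokyo, Dakar, Manila, Rabat, Lima]
Visit Milan; enqueue Tunis → queue [Paris, Tokyo, Dakar, Manila, Rabat, Lima, Tunis]
Visit Paris; enqueue Cairo, Minsk → queue [Tokyo, Dakar, Manila, Rabat, Lima, Tunis, Cairo, Minsk]
Visit Tokyo; enqueue Bern, Seoul → queue [Dakar, Manila, Rabat, Lima, Tunis, Cairo, Minsk, Bern, Seoul]
Visit Dakar → queue [Manila, Rabat, Lima, Tunis, Cairo, Minsk, Bern, Seoul]
Visit Manila → queue [Rabat, Lima, Tunis, Cairo, Minsk, Bern, Seoul]
Visit Rabat → queue [Lima, Tunis, Cairo, Minsk, Bern, Seoul]
Visit Lima → queue [Tunis, Cairo, Minsk, Bern, Seoul]
Visit Tunis → queue [Cairo, Minsk, Bern, Seoul]
Visit Cairo → queue [Minsk, Bern, Seoul]
Visit Minsk → queue [Bern, Seoul]
Visit Bern → queue [Seoul]
Visit Seoul → queue []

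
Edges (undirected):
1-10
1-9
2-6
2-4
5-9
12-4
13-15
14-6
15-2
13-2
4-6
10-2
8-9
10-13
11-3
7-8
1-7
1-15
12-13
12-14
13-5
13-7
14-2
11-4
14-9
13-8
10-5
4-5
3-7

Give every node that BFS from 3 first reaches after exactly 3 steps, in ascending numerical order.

Level 0: 3
Level 1: 7, 11
Level 2: 1, 4, 8, 13
Level 3: 2, 5, 6, 9, 10, 12, 15
Level 4: 14

2, 5, 6, 9, 10, 12, 15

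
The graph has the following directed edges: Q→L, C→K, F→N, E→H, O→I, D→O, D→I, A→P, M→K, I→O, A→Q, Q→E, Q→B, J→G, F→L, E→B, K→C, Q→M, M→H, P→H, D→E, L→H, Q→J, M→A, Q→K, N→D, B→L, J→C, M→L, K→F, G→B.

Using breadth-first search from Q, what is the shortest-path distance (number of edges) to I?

Level 0: Q
Level 1: B, E, J, K, L, M
Level 2: A, C, F, G, H
Level 3: N, P
Level 4: D
Level 5: I, O
I first appears at level 5.

5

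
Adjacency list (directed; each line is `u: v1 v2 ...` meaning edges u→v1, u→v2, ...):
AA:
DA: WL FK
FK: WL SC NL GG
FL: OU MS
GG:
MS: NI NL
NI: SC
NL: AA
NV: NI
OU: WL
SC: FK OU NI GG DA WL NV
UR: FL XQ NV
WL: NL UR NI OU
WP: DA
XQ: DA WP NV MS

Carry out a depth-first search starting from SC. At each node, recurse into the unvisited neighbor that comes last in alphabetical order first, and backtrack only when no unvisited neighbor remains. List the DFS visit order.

Visit SC
SC → WL
WL → UR
UR → XQ
XQ → WP
WP → DA
DA → FK
FK → NL
NL → AA
FK → GG
XQ → NV
NV → NI
XQ → MS
UR → FL
FL → OU

SC WL UR XQ WP DA FK NL AA GG NV NI MS FL OU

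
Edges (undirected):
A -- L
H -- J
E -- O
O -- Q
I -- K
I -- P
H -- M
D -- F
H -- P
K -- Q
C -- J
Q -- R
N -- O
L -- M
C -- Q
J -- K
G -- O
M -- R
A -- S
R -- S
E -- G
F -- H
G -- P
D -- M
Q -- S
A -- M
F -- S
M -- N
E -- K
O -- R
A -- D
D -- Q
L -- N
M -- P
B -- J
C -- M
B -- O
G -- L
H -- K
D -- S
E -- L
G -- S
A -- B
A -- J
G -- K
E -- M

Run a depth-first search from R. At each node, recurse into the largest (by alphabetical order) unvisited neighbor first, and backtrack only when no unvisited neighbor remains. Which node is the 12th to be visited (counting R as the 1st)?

Visit R
R → S
S → Q
Q → O
O → N
N → M
M → P
P → I
I → K
K → J
J → H
H → F
F → D
D → A
A → L
L → G
G → E
A → B
J → C

Visit order: R, S, Q, O, N, M, P, I, K, J, H, F, D, A, L, G, E, B, C

F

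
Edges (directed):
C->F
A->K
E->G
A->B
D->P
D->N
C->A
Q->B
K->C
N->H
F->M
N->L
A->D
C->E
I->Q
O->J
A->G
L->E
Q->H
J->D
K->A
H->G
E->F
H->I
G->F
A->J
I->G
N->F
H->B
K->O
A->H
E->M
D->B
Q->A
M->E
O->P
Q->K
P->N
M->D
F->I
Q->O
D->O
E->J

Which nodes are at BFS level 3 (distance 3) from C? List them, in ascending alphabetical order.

N, O, P, Q

Level 0: C
Level 1: A, E, F
Level 2: B, D, G, H, I, J, K, M
Level 3: N, O, P, Q
Level 4: L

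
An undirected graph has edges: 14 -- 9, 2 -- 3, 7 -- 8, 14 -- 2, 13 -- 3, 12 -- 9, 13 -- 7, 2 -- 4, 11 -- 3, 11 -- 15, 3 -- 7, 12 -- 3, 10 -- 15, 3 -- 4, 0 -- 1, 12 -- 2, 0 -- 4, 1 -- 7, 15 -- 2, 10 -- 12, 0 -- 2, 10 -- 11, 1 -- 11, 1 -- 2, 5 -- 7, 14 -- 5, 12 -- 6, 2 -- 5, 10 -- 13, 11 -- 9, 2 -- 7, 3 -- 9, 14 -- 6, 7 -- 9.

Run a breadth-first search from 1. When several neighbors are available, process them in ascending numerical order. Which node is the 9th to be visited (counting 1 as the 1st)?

12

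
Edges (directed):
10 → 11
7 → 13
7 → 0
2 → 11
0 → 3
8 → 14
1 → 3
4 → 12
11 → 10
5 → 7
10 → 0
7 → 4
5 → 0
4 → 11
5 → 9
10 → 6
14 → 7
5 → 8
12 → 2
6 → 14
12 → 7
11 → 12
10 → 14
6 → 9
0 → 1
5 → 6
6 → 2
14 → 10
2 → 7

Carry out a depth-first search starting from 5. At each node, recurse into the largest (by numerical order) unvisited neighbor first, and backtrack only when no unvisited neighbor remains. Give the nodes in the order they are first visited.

5, 9, 8, 14, 10, 11, 12, 7, 13, 4, 0, 3, 1, 2, 6

Visit 5
5 → 9
5 → 8
8 → 14
14 → 10
10 → 11
11 → 12
12 → 7
7 → 13
7 → 4
7 → 0
0 → 3
0 → 1
12 → 2
10 → 6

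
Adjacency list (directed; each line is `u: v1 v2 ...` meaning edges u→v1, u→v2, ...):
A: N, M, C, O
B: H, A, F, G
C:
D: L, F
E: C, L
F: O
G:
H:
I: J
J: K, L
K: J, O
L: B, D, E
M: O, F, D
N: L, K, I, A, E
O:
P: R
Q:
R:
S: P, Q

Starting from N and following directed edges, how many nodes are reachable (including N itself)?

BFS from N visits: N, L, K, I, A, E, B, D, J, O, M, C, H, F, G
Reachable nodes: 15 of 19 total.

15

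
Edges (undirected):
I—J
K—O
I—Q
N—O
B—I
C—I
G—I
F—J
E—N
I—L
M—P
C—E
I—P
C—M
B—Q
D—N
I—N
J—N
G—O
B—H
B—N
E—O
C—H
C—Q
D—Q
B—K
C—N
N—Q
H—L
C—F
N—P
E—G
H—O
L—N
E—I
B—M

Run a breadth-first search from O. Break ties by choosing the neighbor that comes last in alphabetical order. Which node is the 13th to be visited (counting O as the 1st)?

Visit O; enqueue N, K, H, G, E → queue [N, K, H, G, E]
Visit N; enqueue Q, P, L, J, I, D, C, B → queue [K, H, G, E, Q, P, L, J, I, D, C, B]
Visit K → queue [H, G, E, Q, P, L, J, I, D, C, B]
Visit H → queue [G, E, Q, P, L, J, I, D, C, B]
Visit G → queue [E, Q, P, L, J, I, D, C, B]
Visit E → queue [Q, P, L, J, I, D, C, B]
Visit Q → queue [P, L, J, I, D, C, B]
Visit P; enqueue M → queue [L, J, I, D, C, B, M]
Visit L → queue [J, I, D, C, B, M]
Visit J; enqueue F → queue [I, D, C, B, M, F]
Visit I → queue [D, C, B, M, F]
Visit D → queue [C, B, M, F]
Visit C → queue [B, M, F]
Visit B → queue [M, F]
Visit M → queue [F]
Visit F → queue []

Visit order: O, N, K, H, G, E, Q, P, L, J, I, D, C, B, M, F

C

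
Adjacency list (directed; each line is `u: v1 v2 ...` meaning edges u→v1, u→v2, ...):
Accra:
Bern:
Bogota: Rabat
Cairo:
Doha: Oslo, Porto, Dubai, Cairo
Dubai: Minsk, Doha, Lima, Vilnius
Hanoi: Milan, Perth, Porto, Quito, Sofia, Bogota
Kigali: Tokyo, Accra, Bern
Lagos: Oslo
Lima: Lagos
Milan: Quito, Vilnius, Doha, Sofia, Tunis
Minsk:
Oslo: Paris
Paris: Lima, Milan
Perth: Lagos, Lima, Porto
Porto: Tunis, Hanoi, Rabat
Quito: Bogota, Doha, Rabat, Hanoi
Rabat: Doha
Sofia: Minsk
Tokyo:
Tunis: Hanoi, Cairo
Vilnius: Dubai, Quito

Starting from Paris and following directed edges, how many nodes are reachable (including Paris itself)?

BFS from Paris visits: Paris, Lima, Milan, Lagos, Doha, Quito, Sofia, Tunis, Vilnius, Oslo, Cairo, Dubai, Porto, Bogota, Hanoi, Rabat, Minsk, Perth
Reachable nodes: 18 of 22 total.

18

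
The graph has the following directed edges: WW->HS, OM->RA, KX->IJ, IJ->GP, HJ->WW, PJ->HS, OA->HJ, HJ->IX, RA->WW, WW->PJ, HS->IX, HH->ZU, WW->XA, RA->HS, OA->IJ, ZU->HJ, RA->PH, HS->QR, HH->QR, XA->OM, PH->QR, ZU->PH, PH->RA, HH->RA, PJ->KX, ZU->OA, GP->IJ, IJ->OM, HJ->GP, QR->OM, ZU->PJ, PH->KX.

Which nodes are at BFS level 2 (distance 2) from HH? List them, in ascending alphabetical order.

Level 0: HH
Level 1: QR, RA, ZU
Level 2: HJ, HS, OA, OM, PH, PJ, WW
Level 3: GP, IJ, IX, KX, XA

HJ, HS, OA, OM, PH, PJ, WW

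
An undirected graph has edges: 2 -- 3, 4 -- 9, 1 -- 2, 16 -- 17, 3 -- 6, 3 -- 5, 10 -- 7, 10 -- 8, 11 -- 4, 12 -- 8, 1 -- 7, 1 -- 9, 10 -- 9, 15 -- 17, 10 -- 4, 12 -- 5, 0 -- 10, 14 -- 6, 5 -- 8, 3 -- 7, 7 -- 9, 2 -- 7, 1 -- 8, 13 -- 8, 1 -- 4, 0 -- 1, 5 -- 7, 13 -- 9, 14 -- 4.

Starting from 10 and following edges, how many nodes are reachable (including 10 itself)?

15

BFS from 10 visits: 10, 9, 8, 7, 4, 0, 13, 1, 12, 5, 3, 2, 14, 11, 6
Reachable nodes: 15 of 18 total.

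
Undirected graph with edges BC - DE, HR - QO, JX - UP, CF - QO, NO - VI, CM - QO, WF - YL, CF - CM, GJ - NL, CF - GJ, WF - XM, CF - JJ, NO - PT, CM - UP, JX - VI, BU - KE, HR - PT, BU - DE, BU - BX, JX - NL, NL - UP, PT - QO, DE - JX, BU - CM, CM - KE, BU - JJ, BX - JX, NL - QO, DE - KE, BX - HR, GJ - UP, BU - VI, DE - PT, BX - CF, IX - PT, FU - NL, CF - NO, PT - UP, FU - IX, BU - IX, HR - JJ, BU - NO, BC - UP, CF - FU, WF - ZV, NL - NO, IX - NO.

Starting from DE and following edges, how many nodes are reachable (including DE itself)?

19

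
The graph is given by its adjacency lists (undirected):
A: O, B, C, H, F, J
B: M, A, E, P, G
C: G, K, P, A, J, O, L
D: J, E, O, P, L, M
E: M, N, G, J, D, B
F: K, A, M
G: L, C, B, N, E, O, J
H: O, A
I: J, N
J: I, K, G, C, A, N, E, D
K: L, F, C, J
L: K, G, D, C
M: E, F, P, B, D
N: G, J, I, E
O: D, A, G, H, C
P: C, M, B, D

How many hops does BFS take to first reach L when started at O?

Level 0: O
Level 1: A, C, D, G, H
Level 2: B, E, F, J, K, L, M, N, P
Level 3: I
L first appears at level 2.

2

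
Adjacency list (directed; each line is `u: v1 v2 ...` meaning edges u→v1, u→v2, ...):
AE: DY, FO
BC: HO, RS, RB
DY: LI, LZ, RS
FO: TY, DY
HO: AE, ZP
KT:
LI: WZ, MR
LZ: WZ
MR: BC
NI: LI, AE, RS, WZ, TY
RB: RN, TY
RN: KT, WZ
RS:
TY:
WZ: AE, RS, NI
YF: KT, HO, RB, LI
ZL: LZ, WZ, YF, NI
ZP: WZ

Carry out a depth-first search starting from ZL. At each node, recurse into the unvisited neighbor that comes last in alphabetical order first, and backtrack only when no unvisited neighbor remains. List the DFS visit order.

Visit ZL
ZL → YF
YF → RB
RB → TY
RB → RN
RN → WZ
WZ → RS
WZ → NI
NI → LI
LI → MR
MR → BC
BC → HO
HO → ZP
HO → AE
AE → FO
FO → DY
DY → LZ
RN → KT

ZL -> YF -> RB -> TY -> RN -> WZ -> RS -> NI -> LI -> MR -> BC -> HO -> ZP -> AE -> FO -> DY -> LZ -> KT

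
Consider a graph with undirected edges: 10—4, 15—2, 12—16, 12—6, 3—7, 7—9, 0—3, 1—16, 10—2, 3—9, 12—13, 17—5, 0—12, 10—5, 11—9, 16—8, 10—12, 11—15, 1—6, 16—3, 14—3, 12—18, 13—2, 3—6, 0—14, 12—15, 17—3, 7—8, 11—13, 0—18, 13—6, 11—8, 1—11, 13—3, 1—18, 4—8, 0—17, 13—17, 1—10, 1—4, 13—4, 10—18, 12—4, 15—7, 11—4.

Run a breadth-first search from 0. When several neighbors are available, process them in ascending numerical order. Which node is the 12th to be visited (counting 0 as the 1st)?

Visit 0; enqueue 3, 12, 14, 17, 18 → queue [3, 12, 14, 17, 18]
Visit 3; enqueue 6, 7, 9, 13, 16 → queue [12, 14, 17, 18, 6, 7, 9, 13, 16]
Visit 12; enqueue 4, 10, 15 → queue [14, 17, 18, 6, 7, 9, 13, 16, 4, 10, 15]
Visit 14 → queue [17, 18, 6, 7, 9, 13, 16, 4, 10, 15]
Visit 17; enqueue 5 → queue [18, 6, 7, 9, 13, 16, 4, 10, 15, 5]
Visit 18; enqueue 1 → queue [6, 7, 9, 13, 16, 4, 10, 15, 5, 1]
Visit 6 → queue [7, 9, 13, 16, 4, 10, 15, 5, 1]
Visit 7; enqueue 8 → queue [9, 13, 16, 4, 10, 15, 5, 1, 8]
Visit 9; enqueue 11 → queue [13, 16, 4, 10, 15, 5, 1, 8, 11]
Visit 13; enqueue 2 → queue [16, 4, 10, 15, 5, 1, 8, 11, 2]
Visit 16 → queue [4, 10, 15, 5, 1, 8, 11, 2]
Visit 4 → queue [10, 15, 5, 1, 8, 11, 2]
Visit 10 → queue [15, 5, 1, 8, 11, 2]
Visit 15 → queue [5, 1, 8, 11, 2]
Visit 5 → queue [1, 8, 11, 2]
Visit 1 → queue [8, 11, 2]
Visit 8 → queue [11, 2]
Visit 11 → queue [2]
Visit 2 → queue []

Visit order: 0, 3, 12, 14, 17, 18, 6, 7, 9, 13, 16, 4, 10, 15, 5, 1, 8, 11, 2

4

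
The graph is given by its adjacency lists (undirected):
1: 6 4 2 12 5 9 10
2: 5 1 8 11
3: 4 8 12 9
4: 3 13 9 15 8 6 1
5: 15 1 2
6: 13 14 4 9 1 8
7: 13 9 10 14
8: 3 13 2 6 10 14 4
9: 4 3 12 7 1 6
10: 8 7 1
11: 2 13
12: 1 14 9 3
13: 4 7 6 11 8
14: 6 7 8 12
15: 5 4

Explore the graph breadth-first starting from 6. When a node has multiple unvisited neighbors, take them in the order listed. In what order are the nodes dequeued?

6 → 13 → 14 → 4 → 9 → 1 → 8 → 7 → 11 → 12 → 3 → 15 → 2 → 5 → 10

Visit 6; enqueue 13, 14, 4, 9, 1, 8 → queue [13, 14, 4, 9, 1, 8]
Visit 13; enqueue 7, 11 → queue [14, 4, 9, 1, 8, 7, 11]
Visit 14; enqueue 12 → queue [4, 9, 1, 8, 7, 11, 12]
Visit 4; enqueue 3, 15 → queue [9, 1, 8, 7, 11, 12, 3, 15]
Visit 9 → queue [1, 8, 7, 11, 12, 3, 15]
Visit 1; enqueue 2, 5, 10 → queue [8, 7, 11, 12, 3, 15, 2, 5, 10]
Visit 8 → queue [7, 11, 12, 3, 15, 2, 5, 10]
Visit 7 → queue [11, 12, 3, 15, 2, 5, 10]
Visit 11 → queue [12, 3, 15, 2, 5, 10]
Visit 12 → queue [3, 15, 2, 5, 10]
Visit 3 → queue [15, 2, 5, 10]
Visit 15 → queue [2, 5, 10]
Visit 2 → queue [5, 10]
Visit 5 → queue [10]
Visit 10 → queue []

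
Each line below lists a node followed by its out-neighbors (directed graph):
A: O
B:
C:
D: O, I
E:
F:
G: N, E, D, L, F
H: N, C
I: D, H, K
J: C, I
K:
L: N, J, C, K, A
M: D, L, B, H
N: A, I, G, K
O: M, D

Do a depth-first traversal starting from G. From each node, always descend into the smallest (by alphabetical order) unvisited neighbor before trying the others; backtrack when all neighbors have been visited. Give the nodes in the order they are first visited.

Visit G
G → D
D → I
I → H
H → C
H → N
N → A
A → O
O → M
M → B
M → L
L → J
L → K
G → E
G → F

G, D, I, H, C, N, A, O, M, B, L, J, K, E, F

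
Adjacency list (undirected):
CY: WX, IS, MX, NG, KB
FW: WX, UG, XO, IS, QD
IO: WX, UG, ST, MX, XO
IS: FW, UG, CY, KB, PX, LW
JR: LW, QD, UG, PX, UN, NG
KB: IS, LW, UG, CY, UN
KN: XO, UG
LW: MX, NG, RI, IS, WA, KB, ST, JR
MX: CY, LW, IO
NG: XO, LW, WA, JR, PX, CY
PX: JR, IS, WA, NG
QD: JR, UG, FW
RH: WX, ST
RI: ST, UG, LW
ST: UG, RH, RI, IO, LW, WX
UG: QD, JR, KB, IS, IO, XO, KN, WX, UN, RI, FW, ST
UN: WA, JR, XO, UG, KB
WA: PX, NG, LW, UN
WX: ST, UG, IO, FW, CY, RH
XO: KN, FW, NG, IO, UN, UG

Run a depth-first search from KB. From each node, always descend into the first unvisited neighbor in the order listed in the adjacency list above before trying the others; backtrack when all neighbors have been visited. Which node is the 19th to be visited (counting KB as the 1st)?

RI

Visit KB
KB → IS
IS → FW
FW → WX
WX → ST
ST → UG
UG → QD
QD → JR
JR → LW
LW → MX
MX → CY
CY → NG
NG → XO
XO → KN
XO → IO
XO → UN
UN → WA
WA → PX
LW → RI
ST → RH

Visit order: KB, IS, FW, WX, ST, UG, QD, JR, LW, MX, CY, NG, XO, KN, IO, UN, WA, PX, RI, RH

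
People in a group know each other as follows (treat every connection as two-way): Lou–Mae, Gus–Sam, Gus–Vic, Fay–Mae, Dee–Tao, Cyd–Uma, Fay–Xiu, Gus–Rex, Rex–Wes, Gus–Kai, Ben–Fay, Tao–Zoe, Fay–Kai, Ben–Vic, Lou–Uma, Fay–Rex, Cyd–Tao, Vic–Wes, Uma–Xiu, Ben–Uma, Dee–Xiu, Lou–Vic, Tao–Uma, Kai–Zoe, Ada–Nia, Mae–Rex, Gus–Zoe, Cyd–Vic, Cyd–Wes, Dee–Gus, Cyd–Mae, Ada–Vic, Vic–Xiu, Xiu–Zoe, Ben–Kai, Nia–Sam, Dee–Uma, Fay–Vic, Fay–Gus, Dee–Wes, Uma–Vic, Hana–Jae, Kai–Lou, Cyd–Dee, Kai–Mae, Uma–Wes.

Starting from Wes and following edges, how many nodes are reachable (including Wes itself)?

18

BFS from Wes visits: Wes, Vic, Uma, Rex, Dee, Cyd, Xiu, Lou, Gus, Fay, Ben, Ada, Tao, Mae, Zoe, Kai, Sam, Nia
Reachable nodes: 18 of 20 total.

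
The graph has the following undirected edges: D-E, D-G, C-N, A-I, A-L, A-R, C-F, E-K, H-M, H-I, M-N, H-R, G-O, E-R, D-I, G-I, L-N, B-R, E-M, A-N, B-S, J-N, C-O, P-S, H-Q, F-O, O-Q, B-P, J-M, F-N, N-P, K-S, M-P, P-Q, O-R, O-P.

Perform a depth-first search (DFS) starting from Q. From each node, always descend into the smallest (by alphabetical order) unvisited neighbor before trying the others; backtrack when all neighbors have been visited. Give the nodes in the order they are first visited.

Q, H, I, A, L, N, C, F, O, G, D, E, K, S, B, P, M, J, R

Visit Q
Q → H
H → I
I → A
A → L
L → N
N → C
C → F
F → O
O → G
G → D
D → E
E → K
K → S
S → B
B → P
P → M
M → J
B → R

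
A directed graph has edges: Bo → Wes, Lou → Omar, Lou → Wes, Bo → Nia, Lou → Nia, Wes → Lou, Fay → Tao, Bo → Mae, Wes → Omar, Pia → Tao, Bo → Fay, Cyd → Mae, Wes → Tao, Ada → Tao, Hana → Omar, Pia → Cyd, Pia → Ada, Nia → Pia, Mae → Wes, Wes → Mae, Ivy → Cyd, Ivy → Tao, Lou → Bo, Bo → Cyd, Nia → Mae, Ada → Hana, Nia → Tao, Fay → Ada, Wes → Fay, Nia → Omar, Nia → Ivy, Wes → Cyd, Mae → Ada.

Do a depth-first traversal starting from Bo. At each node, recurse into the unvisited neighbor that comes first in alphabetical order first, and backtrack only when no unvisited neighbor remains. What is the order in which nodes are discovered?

Bo, Cyd, Mae, Ada, Hana, Omar, Tao, Wes, Fay, Lou, Nia, Ivy, Pia

Visit Bo
Bo → Cyd
Cyd → Mae
Mae → Ada
Ada → Hana
Hana → Omar
Ada → Tao
Mae → Wes
Wes → Fay
Wes → Lou
Lou → Nia
Nia → Ivy
Nia → Pia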